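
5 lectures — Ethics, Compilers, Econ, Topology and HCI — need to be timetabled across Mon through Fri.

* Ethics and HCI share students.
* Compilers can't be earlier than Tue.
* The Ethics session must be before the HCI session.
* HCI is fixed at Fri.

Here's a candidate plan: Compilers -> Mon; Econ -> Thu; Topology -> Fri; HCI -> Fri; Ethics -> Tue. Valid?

Invalid. Compilers can't be earlier than Tue.

Ethics and HCI share students — holds.
HCI is fixed at Fri — holds.
The Ethics session must be before the HCI session — holds.
Compilers can't be earlier than Tue — violated.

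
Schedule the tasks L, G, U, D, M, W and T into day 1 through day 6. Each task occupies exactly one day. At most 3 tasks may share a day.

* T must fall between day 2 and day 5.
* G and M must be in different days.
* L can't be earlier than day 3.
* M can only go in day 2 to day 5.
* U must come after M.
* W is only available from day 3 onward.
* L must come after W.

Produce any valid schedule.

G in day 1; D in day 1; T in day 2; U in day 3; L in day 4; M in day 2; W in day 3

Checking: W(day 3) before L(day 4); M(day 2) before U(day 3); G(day 1) != M(day 2); W=day 3 in [day 3,day 6]; T=day 2 in [day 2,day 5]; L=day 4 in [day 3,day 6]; M=day 2 in [day 2,day 5]; max 2 per day (cap 3).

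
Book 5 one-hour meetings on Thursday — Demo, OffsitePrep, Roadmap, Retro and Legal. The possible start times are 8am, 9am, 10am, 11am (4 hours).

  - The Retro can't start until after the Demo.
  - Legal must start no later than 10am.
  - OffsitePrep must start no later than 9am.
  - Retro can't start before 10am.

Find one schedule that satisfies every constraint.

OffsitePrep=8am, Retro=10am, Roadmap=8am, Demo=8am, Legal=8am

Checking: Demo(8am) before Retro(10am); Retro=10am in [10am,11am]; Legal=8am in [8am,10am]; OffsitePrep=8am in [8am,9am].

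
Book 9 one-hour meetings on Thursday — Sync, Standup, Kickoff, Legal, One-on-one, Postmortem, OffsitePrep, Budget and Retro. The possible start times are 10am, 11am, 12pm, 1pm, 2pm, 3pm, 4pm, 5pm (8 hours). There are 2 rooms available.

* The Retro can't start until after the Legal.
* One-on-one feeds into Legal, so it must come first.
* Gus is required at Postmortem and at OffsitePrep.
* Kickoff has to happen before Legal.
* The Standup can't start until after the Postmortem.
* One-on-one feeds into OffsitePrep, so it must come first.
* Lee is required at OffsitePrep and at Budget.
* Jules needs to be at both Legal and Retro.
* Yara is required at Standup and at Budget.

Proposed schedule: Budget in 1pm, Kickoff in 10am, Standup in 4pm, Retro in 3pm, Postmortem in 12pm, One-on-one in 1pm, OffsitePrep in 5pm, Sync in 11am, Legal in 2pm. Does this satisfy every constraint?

There are 2 rooms available — holds.
One-on-one feeds into Legal, so it must come first — holds.
The Retro can't start until after the Legal — holds.
One-on-one feeds into OffsitePrep, so it must come first — holds.
The Standup can't start until after the Postmortem — holds.
Yara is required at Standup and at Budget — holds.
Gus is required at Postmortem and at OffsitePrep — holds.
Jules needs to be at both Legal and Retro — holds.
Lee is required at OffsitePrep and at Budget — holds.
Kickoff has to happen before Legal — holds.

Valid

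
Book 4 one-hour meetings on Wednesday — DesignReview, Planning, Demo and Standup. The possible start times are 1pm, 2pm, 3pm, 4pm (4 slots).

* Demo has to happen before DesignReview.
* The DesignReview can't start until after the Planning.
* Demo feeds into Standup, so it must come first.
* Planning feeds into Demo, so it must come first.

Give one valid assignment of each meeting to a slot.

Demo=2pm; DesignReview=3pm; Planning=1pm; Standup=3pm

Checking: Planning(1pm) before Demo(2pm); Planning(1pm) before DesignReview(3pm); Demo(2pm) before Standup(3pm); Demo(2pm) before DesignReview(3pm).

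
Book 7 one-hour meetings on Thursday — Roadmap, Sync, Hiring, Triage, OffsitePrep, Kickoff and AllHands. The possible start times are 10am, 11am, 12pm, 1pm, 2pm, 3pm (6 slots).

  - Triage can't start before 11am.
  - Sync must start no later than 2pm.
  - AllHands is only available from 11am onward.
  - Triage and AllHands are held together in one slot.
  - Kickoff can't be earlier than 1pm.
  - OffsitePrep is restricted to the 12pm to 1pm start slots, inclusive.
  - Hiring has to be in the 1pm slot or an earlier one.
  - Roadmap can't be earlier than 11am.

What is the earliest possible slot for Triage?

Triage is available from 11am.
Triage at 11am is achievable: AllHands in 11am; OffsitePrep in 12pm; Kickoff in 1pm; Sync in 10am; Triage in 11am; Roadmap in 11am; Hiring in 10am.

11am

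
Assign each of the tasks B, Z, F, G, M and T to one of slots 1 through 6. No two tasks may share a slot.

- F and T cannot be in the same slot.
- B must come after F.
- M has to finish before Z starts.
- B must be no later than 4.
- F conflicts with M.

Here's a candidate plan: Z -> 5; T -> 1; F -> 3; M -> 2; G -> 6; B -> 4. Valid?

Valid

B must come after F — holds.
No two tasks may share a slot — holds.
F and T cannot be in the same slot — holds.
F conflicts with M — holds.
B must be no later than 4 — holds.
M has to finish before Z starts — holds.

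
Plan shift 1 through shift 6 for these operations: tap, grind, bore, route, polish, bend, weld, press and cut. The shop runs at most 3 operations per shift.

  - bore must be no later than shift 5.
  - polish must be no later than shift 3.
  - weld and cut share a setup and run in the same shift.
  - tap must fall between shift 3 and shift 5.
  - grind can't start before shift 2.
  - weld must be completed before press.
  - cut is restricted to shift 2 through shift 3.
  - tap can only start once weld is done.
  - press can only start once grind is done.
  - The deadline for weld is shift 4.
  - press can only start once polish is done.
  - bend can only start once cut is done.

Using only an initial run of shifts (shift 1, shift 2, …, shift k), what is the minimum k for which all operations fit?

The precedence chain requires at least 2 distinct shifts.
With at most 3 per shift and 9 operations, at least 3 shifts are needed.
tap can't be placed before shift 3, so the schedule must run through at least shift 3.
3 works (last occupied shift: shift 3): for example weld in shift 2; bend in shift 3; bore in shift 1; route in shift 1; grind in shift 2; polish in shift 1; tap in shift 3; cut in shift 2; press in shift 3.

3 shifts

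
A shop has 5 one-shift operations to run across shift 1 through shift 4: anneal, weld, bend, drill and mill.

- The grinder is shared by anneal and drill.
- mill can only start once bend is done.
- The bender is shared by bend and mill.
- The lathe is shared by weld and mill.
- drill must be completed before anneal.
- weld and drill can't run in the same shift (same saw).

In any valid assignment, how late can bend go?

shift 3

Downstream work caps bend at shift 3.
bend at shift 3 is achievable: drill -> shift 1; bend -> shift 3; weld -> shift 2; mill -> shift 4; anneal -> shift 2.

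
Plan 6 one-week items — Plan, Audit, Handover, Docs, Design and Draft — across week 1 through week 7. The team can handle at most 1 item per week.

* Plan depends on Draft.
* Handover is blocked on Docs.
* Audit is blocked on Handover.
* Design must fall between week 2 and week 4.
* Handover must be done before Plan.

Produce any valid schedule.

Handover=week 3; Draft=week 4; Plan=week 5; Audit=week 6; Design=week 2; Docs=week 1

Checking: Handover(week 3) before Plan(week 5); Handover(week 3) before Audit(week 6); Docs(week 1) before Handover(week 3); Draft(week 4) before Plan(week 5); Design=week 2 in [week 2,week 4]; max 1 per week (cap 1).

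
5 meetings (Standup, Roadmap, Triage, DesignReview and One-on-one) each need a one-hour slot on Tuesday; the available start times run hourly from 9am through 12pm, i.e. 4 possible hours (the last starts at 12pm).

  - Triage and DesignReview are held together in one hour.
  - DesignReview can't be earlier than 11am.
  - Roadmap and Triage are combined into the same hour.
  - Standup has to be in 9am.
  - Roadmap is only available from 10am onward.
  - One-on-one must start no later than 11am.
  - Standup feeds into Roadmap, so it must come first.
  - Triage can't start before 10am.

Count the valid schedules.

Splitting on Roadmap: it can be 11am (3), 12pm (3). Listing each branch's schedules as (Standup, Triage, DesignReview, One-on-one):
Roadmap=11am: (9am,11am,11am,9am) (9am,11am,11am,10am) (9am,11am,11am,11am) — 3.
Roadmap=12pm: (9am,12pm,12pm,9am) (9am,12pm,12pm,10am) (9am,12pm,12pm,11am) — 3.
Summing: 3 + 3 = 6.

6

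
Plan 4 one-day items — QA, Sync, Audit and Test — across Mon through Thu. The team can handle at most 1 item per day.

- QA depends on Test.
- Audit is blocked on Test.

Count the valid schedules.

Splitting on QA: it can be Tue (2), Wed (3), Thu (3). Listing each branch's schedules as (Sync, Audit, Test):
QA=Tue: (Wed,Thu,Mon) (Thu,Wed,Mon) — 2.
QA=Wed: (Mon,Thu,Tue) (Tue,Thu,Mon) (Thu,Tue,Mon) — 3.
QA=Thu: (Mon,Wed,Tue) (Tue,Wed,Mon) (Wed,Tue,Mon) — 3.
Summing: 2 + 3 + 3 = 8.

8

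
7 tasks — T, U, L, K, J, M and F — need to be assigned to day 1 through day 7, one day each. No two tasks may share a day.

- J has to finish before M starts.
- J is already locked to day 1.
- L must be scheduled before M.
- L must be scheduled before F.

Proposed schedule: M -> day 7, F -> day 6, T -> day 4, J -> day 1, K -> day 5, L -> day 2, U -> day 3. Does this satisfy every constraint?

No two tasks may share a day — holds.
L must be scheduled before F — holds.
J is already locked to day 1 — holds.
L must be scheduled before M — holds.
J has to finish before M starts — holds.

Yes, all constraints hold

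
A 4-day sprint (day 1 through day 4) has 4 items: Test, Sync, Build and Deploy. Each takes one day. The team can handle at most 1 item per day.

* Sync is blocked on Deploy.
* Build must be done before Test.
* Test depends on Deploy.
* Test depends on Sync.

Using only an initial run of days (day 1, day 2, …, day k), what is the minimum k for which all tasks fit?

The precedence chain requires at least 3 distinct days.
With at most 1 per day and 4 tasks, at least 4 days are needed.
4 works (last occupied day: day 4): for example Test -> day 4; Build -> day 3; Sync -> day 2; Deploy -> day 1.

4 days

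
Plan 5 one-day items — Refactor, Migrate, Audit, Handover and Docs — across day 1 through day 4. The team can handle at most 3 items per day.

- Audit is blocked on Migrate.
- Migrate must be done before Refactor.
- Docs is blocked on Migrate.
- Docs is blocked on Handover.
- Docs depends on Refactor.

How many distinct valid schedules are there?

Splitting on Refactor: it can be day 2 (15), day 3 (15). Listing each branch's schedules as (Migrate, Audit, Handover, Docs) by day number:
Refactor=day 2: (1,2,1,3) (1,2,1,4) (1,2,2,3) (1,2,2,4) (1,2,3,4) (1,3,1,3) (1,3,1,4) (1,3,2,3) (1,3,2,4) (1,3,3,4) (1,4,1,3) (1,4,1,4) (1,4,2,3) (1,4,2,4) (1,4,3,4) — 15.
Refactor=day 3: (1,2,1,4) (1,2,2,4) (1,2,3,4) (1,3,1,4) (1,3,2,4) (1,3,3,4) (1,4,1,4) (1,4,2,4) (1,4,3,4) (2,3,1,4) (2,3,2,4) (2,3,3,4) (2,4,1,4) (2,4,2,4) (2,4,3,4) — 15.
Summing: 15 + 15 = 30.

30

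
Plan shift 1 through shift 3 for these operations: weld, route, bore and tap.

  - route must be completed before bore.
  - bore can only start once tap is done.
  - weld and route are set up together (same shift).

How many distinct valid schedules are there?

Splitting on weld: it can be shift 1 (3), shift 2 (2). Listing each branch's schedules as (route, bore, tap) by shift number:
weld=shift 1: (1,2,1) (1,3,1) (1,3,2) — 3.
weld=shift 2: (2,3,1) (2,3,2) — 2.
Summing: 3 + 2 = 5.

5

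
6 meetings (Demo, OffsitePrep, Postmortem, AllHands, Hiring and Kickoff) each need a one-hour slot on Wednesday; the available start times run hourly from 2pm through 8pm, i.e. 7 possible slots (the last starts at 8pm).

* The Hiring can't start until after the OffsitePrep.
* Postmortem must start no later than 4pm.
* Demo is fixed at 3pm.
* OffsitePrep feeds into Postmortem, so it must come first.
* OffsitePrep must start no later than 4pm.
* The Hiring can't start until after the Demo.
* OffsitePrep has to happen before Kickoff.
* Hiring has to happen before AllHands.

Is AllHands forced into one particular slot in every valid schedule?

No

AllHands can be 5pm (e.g. AllHands=5pm; Hiring=4pm; Kickoff=3pm; OffsitePrep=2pm; Postmortem=3pm; Demo=3pm) or 6pm (e.g. OffsitePrep=2pm; Kickoff=3pm; Hiring=4pm; Demo=3pm; Postmortem=3pm; AllHands=6pm).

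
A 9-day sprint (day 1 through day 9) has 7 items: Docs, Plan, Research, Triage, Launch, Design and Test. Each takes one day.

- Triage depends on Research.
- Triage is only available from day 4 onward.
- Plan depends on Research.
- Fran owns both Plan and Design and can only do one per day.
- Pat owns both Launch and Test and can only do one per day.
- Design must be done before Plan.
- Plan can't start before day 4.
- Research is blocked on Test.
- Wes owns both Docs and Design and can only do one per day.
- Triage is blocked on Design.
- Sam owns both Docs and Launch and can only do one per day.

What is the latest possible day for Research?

Precedence pushes Research to at least day 2; downstream work caps Research at day 8.
Research at day 8 is achievable: Triage=day 9; Docs=day 2; Test=day 1; Launch=day 3; Design=day 1; Plan=day 9; Research=day 8.

day 8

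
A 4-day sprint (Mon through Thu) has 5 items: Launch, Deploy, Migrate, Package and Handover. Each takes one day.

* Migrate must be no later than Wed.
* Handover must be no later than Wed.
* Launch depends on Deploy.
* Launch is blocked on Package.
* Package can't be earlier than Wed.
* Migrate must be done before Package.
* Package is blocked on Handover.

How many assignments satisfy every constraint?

12

Splitting on Deploy: it can be Mon (4), Tue (4), Wed (4). Listing each branch's schedules as (Launch, Migrate, Package, Handover):
Deploy=Mon: (Thu,Mon,Wed,Mon) (Thu,Mon,Wed,Tue) (Thu,Tue,Wed,Mon) (Thu,Tue,Wed,Tue) — 4.
Deploy=Tue: (Thu,Mon,Wed,Mon) (Thu,Mon,Wed,Tue) (Thu,Tue,Wed,Mon) (Thu,Tue,Wed,Tue) — 4.
Deploy=Wed: (Thu,Mon,Wed,Mon) (Thu,Mon,Wed,Tue) (Thu,Tue,Wed,Mon) (Thu,Tue,Wed,Tue) — 4.
Summing: 4 + 4 + 4 = 12.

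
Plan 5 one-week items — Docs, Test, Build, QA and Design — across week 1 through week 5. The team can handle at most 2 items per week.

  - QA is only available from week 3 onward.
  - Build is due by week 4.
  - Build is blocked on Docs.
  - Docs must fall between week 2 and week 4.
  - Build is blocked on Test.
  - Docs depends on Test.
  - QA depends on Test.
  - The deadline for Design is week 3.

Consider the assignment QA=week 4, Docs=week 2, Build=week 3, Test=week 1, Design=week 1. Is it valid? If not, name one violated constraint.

Valid

Build is blocked on Test — holds.
Docs depends on Test — holds.
The deadline for Design is week 3 — holds.
QA is only available from week 3 onward — holds.
Build is due by week 4 — holds.
QA depends on Test — holds.
Docs must fall between week 2 and week 4 — holds.
The team can handle at most 2 items per week — holds.
Build is blocked on Docs — holds.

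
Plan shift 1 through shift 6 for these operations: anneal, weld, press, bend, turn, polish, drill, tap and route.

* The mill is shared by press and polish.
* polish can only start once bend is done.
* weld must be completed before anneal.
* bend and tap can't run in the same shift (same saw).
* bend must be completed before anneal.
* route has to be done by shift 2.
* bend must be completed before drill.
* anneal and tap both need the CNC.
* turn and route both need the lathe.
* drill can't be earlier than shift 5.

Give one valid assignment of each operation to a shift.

press=shift 1; anneal=shift 2; drill=shift 5; turn=shift 2; bend=shift 1; weld=shift 1; tap=shift 3; polish=shift 2; route=shift 1

Checking: bend(shift 1) before polish(shift 2); bend(shift 1) before anneal(shift 2); bend(shift 1) before drill(shift 5); weld(shift 1) before anneal(shift 2); bend(shift 1) != tap(shift 3); anneal(shift 2) != tap(shift 3); turn(shift 2) != route(shift 1); press(shift 1) != polish(shift 2); route=shift 1 in [shift 1,shift 2]; drill=shift 5 in [shift 5,shift 6].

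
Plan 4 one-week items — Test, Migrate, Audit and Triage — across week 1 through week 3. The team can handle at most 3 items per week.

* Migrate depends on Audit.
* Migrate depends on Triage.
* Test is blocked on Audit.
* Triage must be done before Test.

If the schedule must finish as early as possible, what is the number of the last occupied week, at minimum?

2

The precedence chain requires at least 2 distinct weeks.
With at most 3 per week and 4 work items, at least 2 weeks are needed.
2 works (last occupied week: week 2): for example Audit in week 1, Migrate in week 2, Triage in week 1, Test in week 2.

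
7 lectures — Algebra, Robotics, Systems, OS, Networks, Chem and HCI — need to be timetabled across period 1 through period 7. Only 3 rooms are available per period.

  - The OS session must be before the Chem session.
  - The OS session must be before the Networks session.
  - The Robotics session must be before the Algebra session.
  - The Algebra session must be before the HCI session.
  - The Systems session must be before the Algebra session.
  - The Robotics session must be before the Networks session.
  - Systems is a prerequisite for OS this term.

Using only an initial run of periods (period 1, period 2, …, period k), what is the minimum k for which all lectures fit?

The precedence chain requires at least 3 distinct periods.
With at most 3 per period and 7 lectures, at least 3 periods are needed.
3 works (last occupied period: period 3): for example Algebra in period 2; Chem in period 3; HCI in period 3; Networks in period 3; Robotics in period 1; OS in period 2; Systems in period 1.

3 periods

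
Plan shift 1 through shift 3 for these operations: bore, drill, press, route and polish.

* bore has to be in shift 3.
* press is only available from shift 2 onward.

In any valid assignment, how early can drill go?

drill at shift 1 is achievable: press in shift 2; drill in shift 1; polish in shift 1; bore in shift 3; route in shift 1.

shift 1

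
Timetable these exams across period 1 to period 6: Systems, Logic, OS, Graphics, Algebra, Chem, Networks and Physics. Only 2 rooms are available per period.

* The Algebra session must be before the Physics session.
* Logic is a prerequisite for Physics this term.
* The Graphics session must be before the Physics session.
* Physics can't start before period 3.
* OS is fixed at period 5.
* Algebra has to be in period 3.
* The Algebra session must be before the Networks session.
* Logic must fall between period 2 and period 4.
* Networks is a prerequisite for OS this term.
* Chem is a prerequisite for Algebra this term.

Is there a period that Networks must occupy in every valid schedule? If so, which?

period 4

Algebra is fixed at period 3 and must come before Networks, so Networks is at least period 4.
OS is fixed at period 5 and must come after Networks, so Networks is at most period 4.
So Networks must be period 4.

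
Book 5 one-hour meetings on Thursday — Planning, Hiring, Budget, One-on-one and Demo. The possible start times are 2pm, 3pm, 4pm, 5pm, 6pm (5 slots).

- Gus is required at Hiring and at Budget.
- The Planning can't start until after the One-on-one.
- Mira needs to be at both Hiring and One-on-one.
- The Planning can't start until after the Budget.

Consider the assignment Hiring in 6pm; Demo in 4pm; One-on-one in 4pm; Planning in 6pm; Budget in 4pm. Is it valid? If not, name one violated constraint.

Mira needs to be at both Hiring and One-on-one — holds.
The Planning can't start until after the One-on-one — holds.
The Planning can't start until after the Budget — holds.
Gus is required at Hiring and at Budget — holds.

Valid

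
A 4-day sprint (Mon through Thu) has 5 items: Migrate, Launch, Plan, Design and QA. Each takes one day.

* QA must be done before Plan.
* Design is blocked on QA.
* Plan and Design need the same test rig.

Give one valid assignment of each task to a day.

QA -> Mon, Plan -> Tue, Design -> Wed, Launch -> Mon, Migrate -> Mon

Checking: QA(Mon) before Design(Wed); QA(Mon) before Plan(Tue); Plan(Tue) != Design(Wed).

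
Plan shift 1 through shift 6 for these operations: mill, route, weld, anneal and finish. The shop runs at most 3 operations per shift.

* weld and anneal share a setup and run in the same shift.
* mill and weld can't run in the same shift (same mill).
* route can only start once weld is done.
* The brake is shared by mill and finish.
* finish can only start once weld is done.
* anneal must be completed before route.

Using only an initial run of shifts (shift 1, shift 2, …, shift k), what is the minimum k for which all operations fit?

The precedence chain requires at least 2 distinct shifts.
With at most 3 per shift and 5 operations, at least 2 shifts are needed.
Could 2 shifts be enough, i.e. nothing placed later than shift 2? No: finish must come after weld (at shift 1 or later) → {shift 2}; weld must come before finish (at shift 2 or earlier) → {shift 1}; mill can't share with weld (shift 1) → {shift 2}; finish can't share with mill (shift 2) → nothing is left.
So 2 shifts is not enough.
3 works (last occupied shift: shift 3): for example finish -> shift 2; weld -> shift 1; route -> shift 2; mill -> shift 3; anneal -> shift 1.

3 shifts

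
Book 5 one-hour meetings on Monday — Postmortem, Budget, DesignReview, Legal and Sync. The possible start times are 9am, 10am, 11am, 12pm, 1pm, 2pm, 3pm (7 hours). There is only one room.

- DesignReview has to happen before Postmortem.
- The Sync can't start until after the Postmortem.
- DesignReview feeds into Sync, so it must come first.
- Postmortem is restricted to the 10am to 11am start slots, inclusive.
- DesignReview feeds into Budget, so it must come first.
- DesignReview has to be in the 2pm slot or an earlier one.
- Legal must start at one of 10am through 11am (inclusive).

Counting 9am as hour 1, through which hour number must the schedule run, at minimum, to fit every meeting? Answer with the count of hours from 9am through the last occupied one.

The precedence chain requires at least 3 distinct hours.
With at most 1 per hour and 5 meetings, at least 5 hours are needed.
5 works (last occupied hour: 1pm): for example Budget=1pm; Sync=12pm; Legal=11am; DesignReview=9am; Postmortem=10am.

5 hours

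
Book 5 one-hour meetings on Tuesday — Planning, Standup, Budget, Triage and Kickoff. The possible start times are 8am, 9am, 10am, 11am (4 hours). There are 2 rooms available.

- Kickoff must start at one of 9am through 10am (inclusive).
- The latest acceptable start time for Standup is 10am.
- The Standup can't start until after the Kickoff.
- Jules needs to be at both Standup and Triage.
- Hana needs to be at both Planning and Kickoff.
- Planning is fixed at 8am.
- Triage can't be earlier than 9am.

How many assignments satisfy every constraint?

7

Splitting on Budget: it can be 8am (2), 9am (1), 10am (2), 11am (2). Listing each branch's schedules as (Planning, Standup, Triage, Kickoff):
Budget=8am: (8am,10am,9am,9am) (8am,10am,11am,9am) — 2.
Budget=9am: (8am,10am,11am,9am) — 1.
Budget=10am: (8am,10am,9am,9am) (8am,10am,11am,9am) — 2.
Budget=11am: (8am,10am,9am,9am) (8am,10am,11am,9am) — 2.
Summing: 2 + 1 + 2 + 2 = 7.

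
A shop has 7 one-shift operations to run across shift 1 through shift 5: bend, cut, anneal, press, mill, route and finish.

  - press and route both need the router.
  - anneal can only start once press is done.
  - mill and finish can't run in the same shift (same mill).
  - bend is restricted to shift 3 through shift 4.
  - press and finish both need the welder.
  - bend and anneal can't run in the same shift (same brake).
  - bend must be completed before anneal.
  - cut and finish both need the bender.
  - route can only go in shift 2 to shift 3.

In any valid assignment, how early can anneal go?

shift 4

Precedence pushes anneal to at least shift 4.
anneal at shift 4 is achievable: route -> shift 2, bend -> shift 3, mill -> shift 1, press -> shift 1, finish -> shift 2, cut -> shift 1, anneal -> shift 4.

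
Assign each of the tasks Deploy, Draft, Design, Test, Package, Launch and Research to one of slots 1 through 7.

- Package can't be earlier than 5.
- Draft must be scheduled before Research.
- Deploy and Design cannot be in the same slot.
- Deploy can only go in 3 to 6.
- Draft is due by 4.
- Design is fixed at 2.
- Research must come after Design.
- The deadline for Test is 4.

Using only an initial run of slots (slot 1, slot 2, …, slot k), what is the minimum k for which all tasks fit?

5

The precedence chain requires at least 2 distinct slots.
Package can't be placed before 5, so the schedule must run through at least slot 5.
5 works (last occupied slot: 5): for example Package -> 5; Launch -> 1; Draft -> 1; Research -> 3; Deploy -> 3; Test -> 1; Design -> 2.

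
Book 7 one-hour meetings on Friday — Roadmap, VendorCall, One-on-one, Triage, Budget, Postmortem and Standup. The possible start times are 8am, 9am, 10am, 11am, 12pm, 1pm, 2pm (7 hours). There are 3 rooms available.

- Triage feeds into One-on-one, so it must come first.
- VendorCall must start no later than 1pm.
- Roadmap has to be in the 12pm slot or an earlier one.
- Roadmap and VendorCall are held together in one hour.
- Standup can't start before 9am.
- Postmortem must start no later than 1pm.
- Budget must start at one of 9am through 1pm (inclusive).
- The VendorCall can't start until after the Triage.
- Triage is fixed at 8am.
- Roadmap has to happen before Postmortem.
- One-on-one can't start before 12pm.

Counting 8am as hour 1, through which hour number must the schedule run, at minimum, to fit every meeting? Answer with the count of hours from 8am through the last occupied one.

The precedence chain requires at least 3 distinct hours.
With at most 3 per hour and 7 meetings, at least 3 hours are needed.
One-on-one can't be placed before 12pm — that is hour 5 counting from 8am — so the schedule must run through at least 5 hours.
5 works (last occupied hour: 12pm): for example Budget -> 9am, VendorCall -> 10am, Postmortem -> 11am, One-on-one -> 12pm, Standup -> 9am, Triage -> 8am, Roadmap -> 10am.

5 hours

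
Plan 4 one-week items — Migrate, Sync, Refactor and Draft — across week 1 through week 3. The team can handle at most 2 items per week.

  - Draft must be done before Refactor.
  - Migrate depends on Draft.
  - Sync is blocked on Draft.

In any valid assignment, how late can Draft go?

week 1

Downstream work caps Draft at week 2.
Draft at week 1 is achievable: Migrate=week 2; Draft=week 1; Sync=week 2; Refactor=week 3.
Nothing later works — the capacity limit rule out every week after week 1.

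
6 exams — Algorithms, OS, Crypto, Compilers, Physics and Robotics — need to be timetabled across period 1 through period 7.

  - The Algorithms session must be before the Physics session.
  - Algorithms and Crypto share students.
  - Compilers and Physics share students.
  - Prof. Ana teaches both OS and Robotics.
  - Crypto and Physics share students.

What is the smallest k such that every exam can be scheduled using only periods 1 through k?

The precedence chain requires at least 2 distinct periods.
Could 2 periods be enough, i.e. nothing placed later than period 2? No: Physics must come after Algorithms (at period 1 or later) → {period 2}; Algorithms must come before Physics (at period 2 or earlier) → {period 1}; Crypto can't share with Physics (period 2) → {period 1}; Crypto can't share with Algorithms (period 1) → nothing is left.
So 2 periods is not enough.
3 works (last occupied period: period 3): for example OS in period 1, Crypto in period 3, Compilers in period 1, Algorithms in period 1, Physics in period 2, Robotics in period 2.

3 periods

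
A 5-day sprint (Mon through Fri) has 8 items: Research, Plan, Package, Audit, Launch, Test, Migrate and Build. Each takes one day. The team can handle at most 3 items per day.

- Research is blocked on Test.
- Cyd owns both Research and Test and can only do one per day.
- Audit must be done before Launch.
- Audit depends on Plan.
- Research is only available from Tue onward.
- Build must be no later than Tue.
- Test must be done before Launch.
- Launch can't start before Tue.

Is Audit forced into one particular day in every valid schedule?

No

Audit can be Tue (e.g. Test in Mon; Plan in Mon; Audit in Tue; Build in Mon; Launch in Wed; Research in Tue; Package in Tue; Migrate in Wed) or Wed (e.g. Package=Tue, Test=Mon, Build=Mon, Audit=Wed, Launch=Thu, Migrate=Tue, Research=Tue, Plan=Mon).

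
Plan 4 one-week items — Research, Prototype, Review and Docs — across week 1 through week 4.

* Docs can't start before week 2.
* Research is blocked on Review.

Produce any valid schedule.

Research=week 2; Prototype=week 1; Review=week 1; Docs=week 2

Checking: Review(week 1) before Research(week 2); Docs=week 2 in [week 2,week 4].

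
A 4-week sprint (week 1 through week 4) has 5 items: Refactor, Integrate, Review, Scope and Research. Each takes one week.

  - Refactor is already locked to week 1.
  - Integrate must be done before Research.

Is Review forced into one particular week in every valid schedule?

Review can be week 1 (e.g. Refactor in week 1; Integrate in week 1; Review in week 1; Scope in week 1; Research in week 2) or week 2 (e.g. Scope=week 1, Review=week 2, Refactor=week 1, Research=week 2, Integrate=week 1).

No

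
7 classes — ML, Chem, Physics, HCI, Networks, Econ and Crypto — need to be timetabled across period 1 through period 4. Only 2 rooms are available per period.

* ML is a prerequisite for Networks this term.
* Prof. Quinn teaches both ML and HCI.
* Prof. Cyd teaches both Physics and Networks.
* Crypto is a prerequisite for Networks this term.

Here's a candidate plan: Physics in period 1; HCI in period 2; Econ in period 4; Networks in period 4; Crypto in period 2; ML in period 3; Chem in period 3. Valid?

Only 2 rooms are available per period — holds.
Prof. Quinn teaches both ML and HCI — holds.
Prof. Cyd teaches both Physics and Networks — holds.
Crypto is a prerequisite for Networks this term — holds.
ML is a prerequisite for Networks this term — holds.

Yes, all constraints hold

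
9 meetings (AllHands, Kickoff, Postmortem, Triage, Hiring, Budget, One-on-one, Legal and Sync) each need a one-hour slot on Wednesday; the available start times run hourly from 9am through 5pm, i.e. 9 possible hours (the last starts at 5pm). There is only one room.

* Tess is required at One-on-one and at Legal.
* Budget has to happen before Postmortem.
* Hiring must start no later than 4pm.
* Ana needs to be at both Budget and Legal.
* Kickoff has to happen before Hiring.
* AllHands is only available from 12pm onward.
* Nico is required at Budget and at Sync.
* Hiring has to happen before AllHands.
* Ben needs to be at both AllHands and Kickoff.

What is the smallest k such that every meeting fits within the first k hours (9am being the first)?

The precedence chain requires at least 3 distinct hours.
With at most 1 per hour and 9 meetings, at least 9 hours are needed.
AllHands can't be placed before 12pm — that is hour 4 counting from 9am — so the schedule must run through at least 4 hours.
9 works (last occupied hour: 5pm): for example Hiring in 10am; Postmortem in 1pm; Legal in 4pm; AllHands in 12pm; Triage in 2pm; One-on-one in 3pm; Kickoff in 9am; Sync in 5pm; Budget in 11am.

9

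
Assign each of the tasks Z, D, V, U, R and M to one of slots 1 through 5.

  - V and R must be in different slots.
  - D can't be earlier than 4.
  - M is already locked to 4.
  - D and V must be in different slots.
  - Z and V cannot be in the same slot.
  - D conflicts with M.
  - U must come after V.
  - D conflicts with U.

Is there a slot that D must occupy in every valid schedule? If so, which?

5

D's window is 4–5.
M is fixed at 4, and D can't share a slot with M.
So D must be 5.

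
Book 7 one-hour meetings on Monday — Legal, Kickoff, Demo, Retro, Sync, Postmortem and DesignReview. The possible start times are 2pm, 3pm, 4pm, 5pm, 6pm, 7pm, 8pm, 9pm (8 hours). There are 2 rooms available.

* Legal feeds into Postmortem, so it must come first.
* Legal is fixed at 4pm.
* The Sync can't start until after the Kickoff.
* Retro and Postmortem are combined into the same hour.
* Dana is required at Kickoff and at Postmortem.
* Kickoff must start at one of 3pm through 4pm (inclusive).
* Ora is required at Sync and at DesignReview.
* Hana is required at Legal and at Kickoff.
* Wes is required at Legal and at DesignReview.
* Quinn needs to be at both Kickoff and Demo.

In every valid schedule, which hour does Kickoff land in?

3pm

Kickoff's window is 3pm–4pm.
Legal is fixed at 4pm, and Kickoff can't share a hour with Legal.
So Kickoff must be 3pm.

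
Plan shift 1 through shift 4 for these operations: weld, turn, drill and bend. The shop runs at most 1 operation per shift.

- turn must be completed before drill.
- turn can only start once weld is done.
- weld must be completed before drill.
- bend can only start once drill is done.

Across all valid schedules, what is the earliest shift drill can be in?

Precedence pushes drill to at least shift 3; downstream work caps drill at shift 3.
drill at shift 3 is achievable: bend in shift 4, drill in shift 3, turn in shift 2, weld in shift 1.

shift 3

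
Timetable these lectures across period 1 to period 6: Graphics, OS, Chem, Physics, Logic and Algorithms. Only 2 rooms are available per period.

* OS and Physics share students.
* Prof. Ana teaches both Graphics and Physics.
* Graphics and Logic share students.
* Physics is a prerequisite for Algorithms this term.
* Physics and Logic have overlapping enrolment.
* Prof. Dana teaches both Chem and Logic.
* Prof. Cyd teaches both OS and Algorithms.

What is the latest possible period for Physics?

period 5

Downstream work caps Physics at period 5.
Physics at period 5 is achievable: OS -> period 1; Chem -> period 2; Physics -> period 5; Graphics -> period 1; Logic -> period 3; Algorithms -> period 6.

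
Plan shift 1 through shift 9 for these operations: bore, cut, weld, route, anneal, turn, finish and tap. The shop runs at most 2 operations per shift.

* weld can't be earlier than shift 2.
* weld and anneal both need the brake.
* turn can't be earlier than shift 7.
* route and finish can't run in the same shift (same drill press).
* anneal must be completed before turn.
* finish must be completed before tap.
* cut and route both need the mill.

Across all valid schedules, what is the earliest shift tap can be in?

shift 2

Precedence pushes tap to at least shift 2.
tap at shift 2 is achievable: cut in shift 3; weld in shift 2; turn in shift 7; tap in shift 2; bore in shift 3; route in shift 4; finish in shift 1; anneal in shift 1.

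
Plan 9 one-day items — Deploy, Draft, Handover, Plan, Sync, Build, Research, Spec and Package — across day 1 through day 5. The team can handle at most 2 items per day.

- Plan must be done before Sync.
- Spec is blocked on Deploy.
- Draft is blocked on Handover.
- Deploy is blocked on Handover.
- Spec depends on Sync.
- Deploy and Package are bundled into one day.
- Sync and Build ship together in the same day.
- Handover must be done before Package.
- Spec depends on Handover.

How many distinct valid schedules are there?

Splitting on Deploy: it can be day 2 (13), day 3 (16), day 4 (15). Listing each branch's schedules as (Draft, Handover, Plan, Sync, Build, Research, Spec, Package) by day number:
Deploy=day 2: (3,1,1,4,4,3,5,2) (3,1,1,4,4,5,5,2) (3,1,3,4,4,1,5,2) (3,1,3,4,4,5,5,2) (4,1,1,3,3,4,5,2) (4,1,1,3,3,5,4,2) (4,1,1,3,3,5,5,2) (5,1,1,3,3,4,4,2) (5,1,1,3,3,4,5,2) (5,1,1,3,3,5,4,2) (5,1,1,4,4,3,5,2) (5,1,3,4,4,1,5,2) (5,1,3,4,4,3,5,2) — 13.
Deploy=day 3: (2,1,1,4,4,2,5,3) (2,1,1,4,4,5,5,3) (2,1,2,4,4,1,5,3) (2,1,2,4,4,5,5,3) (4,1,1,2,2,4,5,3) (4,1,1,2,2,5,4,3) (4,1,1,2,2,5,5,3) (5,1,1,2,2,4,4,3) (5,1,1,2,2,4,5,3) (5,1,1,2,2,5,4,3) (5,1,1,4,4,2,5,3) (5,1,2,4,4,1,5,3) (5,1,2,4,4,2,5,3) (5,2,1,4,4,1,5,3) (5,2,1,4,4,2,5,3) (5,2,2,4,4,1,5,3) — 16.
Deploy=day 4: (2,1,1,3,3,2,5,4) (2,1,1,3,3,5,5,4) (2,1,2,3,3,1,5,4) (2,1,2,3,3,5,5,4) (3,1,1,2,2,3,5,4) (3,1,1,2,2,5,5,4) (5,1,1,2,2,3,5,4) (5,1,1,3,3,2,5,4) (5,1,2,3,3,1,5,4) (5,1,2,3,3,2,5,4) (5,2,1,3,3,1,5,4) (5,2,1,3,3,2,5,4) (5,2,2,3,3,1,5,4) (5,3,1,2,2,1,5,4) (5,3,1,2,2,3,5,4) — 15.
Summing: 13 + 16 + 15 = 44.

44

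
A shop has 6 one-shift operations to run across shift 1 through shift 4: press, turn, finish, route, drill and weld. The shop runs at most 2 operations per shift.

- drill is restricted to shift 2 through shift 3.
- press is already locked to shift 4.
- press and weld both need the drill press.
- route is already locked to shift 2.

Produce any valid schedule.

weld -> shift 3, route -> shift 2, drill -> shift 2, turn -> shift 1, press -> shift 4, finish -> shift 1

Checking: press(shift 4) != weld(shift 3); route=shift 2 in [shift 2,shift 2]; press=shift 4 in [shift 4,shift 4]; drill=shift 2 in [shift 2,shift 3]; max 2 per shift (cap 2).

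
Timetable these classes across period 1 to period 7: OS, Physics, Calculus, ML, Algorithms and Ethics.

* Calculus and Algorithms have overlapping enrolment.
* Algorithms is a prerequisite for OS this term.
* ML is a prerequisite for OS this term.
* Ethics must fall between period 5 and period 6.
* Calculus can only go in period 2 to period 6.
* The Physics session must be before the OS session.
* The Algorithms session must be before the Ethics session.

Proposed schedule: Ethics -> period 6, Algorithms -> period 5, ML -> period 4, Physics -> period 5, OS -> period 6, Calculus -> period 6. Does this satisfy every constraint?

Valid

The Physics session must be before the OS session — holds.
Algorithms is a prerequisite for OS this term — holds.
Calculus and Algorithms have overlapping enrolment — holds.
The Algorithms session must be before the Ethics session — holds.
Calculus can only go in period 2 to period 6 — holds.
ML is a prerequisite for OS this term — holds.
Ethics must fall between period 5 and period 6 — holds.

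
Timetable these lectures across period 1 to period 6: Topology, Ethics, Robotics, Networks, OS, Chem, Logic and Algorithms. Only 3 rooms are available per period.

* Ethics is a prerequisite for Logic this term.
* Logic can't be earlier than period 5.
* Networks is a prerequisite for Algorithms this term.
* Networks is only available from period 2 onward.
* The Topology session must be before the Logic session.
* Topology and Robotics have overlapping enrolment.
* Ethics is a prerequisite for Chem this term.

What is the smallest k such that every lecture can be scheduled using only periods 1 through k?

5 periods

The precedence chain requires at least 2 distinct periods.
With at most 3 per period and 8 lectures, at least 3 periods are needed.
Logic can't be placed before period 5, so the schedule must run through at least period 5.
5 works (last occupied period: period 5): for example Algorithms=period 3, OS=period 1, Ethics=period 1, Robotics=period 2, Networks=period 2, Topology=period 1, Chem=period 2, Logic=period 5.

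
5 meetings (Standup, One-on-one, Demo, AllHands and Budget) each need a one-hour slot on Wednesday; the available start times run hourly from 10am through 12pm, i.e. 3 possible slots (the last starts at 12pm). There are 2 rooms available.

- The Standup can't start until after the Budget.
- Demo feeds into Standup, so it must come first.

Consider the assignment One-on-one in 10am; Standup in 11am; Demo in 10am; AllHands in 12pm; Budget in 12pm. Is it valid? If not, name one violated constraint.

No. The Standup can't start until after the Budget is not satisfied.

The Standup can't start until after the Budget — violated.
There are 2 rooms available — holds.
Demo feeds into Standup, so it must come first — holds.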